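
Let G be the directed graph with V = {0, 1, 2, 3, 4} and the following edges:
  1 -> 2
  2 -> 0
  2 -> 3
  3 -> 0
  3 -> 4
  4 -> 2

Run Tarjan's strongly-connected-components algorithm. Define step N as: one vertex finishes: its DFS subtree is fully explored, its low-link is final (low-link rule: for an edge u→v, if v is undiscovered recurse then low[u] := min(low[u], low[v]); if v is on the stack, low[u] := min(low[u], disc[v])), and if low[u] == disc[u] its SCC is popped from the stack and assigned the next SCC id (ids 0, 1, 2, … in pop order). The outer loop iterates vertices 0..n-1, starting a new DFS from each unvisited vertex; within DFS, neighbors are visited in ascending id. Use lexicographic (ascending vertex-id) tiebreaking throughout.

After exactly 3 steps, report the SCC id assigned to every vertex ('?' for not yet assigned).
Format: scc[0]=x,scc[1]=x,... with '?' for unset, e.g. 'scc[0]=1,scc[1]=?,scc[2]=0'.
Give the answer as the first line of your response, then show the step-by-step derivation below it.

scc[0]=0,scc[1]=?,scc[2]=?,scc[3]=?,scc[4]=?

step 1: low=(low[0]=0,low[1]=?,low[2]=?,low[3]=?,low[4]=?); scc=(scc[0]=0,scc[1]=?,scc[2]=?,scc[3]=?,scc[4]=?)
step 2: low=(low[0]=0,low[1]=1,low[2]=2,low[3]=3,low[4]=2); scc=(scc[0]=0,scc[1]=?,scc[2]=?,scc[3]=?,scc[4]=?)
step 3: low=(low[0]=0,low[1]=1,low[2]=2,low[3]=2,low[4]=2); scc=(scc[0]=0,scc[1]=?,scc[2]=?,scc[3]=?,scc[4]=?)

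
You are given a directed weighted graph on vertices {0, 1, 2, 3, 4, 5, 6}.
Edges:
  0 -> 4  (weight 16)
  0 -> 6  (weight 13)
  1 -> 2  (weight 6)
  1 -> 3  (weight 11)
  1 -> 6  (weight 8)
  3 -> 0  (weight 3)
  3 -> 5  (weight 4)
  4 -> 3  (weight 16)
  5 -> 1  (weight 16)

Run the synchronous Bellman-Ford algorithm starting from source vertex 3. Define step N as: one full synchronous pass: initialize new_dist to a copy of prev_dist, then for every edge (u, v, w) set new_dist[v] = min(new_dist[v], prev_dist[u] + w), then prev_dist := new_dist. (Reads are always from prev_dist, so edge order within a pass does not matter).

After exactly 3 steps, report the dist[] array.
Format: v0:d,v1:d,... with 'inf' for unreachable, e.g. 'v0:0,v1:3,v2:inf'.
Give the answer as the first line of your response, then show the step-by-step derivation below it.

v0:3,v1:20,v2:26,v3:0,v4:19,v5:4,v6:16

step 1: dist = v0:3,v1:inf,v2:inf,v3:0,v4:inf,v5:4,v6:inf
step 2: dist = v0:3,v1:20,v2:inf,v3:0,v4:19,v5:4,v6:16
step 3: dist = v0:3,v1:20,v2:26,v3:0,v4:19,v5:4,v6:16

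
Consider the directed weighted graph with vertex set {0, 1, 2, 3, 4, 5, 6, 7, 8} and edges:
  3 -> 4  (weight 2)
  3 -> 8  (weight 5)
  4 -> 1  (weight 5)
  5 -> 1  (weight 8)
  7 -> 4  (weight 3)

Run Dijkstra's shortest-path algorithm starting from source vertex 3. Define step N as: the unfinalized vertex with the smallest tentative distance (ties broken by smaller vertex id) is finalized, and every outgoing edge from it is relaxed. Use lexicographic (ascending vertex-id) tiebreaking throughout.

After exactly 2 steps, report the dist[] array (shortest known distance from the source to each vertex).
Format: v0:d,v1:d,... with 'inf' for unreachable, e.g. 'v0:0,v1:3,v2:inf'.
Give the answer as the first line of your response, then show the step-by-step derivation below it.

v0:inf,v1:7,v2:inf,v3:0,v4:2,v5:inf,v6:inf,v7:inf,v8:5

step 1: dist = v0:inf,v1:inf,v2:inf,v3:0,v4:2,v5:inf,v6:inf,v7:inf,v8:5
step 2: dist = v0:inf,v1:7,v2:inf,v3:0,v4:2,v5:inf,v6:inf,v7:inf,v8:5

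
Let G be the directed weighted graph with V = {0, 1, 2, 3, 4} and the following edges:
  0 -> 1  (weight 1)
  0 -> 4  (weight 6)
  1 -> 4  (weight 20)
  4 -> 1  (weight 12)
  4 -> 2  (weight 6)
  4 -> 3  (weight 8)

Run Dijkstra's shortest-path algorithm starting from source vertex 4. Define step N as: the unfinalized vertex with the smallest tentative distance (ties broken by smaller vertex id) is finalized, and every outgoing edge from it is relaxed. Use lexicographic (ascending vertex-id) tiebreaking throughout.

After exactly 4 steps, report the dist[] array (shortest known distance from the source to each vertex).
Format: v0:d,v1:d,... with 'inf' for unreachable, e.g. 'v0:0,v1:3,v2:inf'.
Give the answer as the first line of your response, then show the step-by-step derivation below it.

v0:inf,v1:12,v2:6,v3:8,v4:0

step 1: dist = v0:inf,v1:12,v2:6,v3:8,v4:0
step 2: dist = v0:inf,v1:12,v2:6,v3:8,v4:0
step 3: dist = v0:inf,v1:12,v2:6,v3:8,v4:0
step 4: dist = v0:inf,v1:12,v2:6,v3:8,v4:0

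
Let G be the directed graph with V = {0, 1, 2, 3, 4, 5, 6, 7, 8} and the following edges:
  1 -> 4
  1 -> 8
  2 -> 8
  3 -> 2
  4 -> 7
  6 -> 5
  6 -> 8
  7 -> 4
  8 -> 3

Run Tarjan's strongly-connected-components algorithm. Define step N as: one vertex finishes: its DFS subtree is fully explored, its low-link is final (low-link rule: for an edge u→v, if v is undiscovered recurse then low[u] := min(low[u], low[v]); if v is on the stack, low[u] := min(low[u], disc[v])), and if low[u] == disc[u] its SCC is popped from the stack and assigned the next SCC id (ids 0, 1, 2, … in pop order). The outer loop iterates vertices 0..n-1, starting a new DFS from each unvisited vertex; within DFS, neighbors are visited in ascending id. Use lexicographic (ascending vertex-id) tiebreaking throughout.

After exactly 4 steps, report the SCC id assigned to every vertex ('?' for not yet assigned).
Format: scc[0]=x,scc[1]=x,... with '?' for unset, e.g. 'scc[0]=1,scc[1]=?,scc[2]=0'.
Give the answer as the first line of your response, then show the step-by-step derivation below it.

scc[0]=0,scc[1]=?,scc[2]=?,scc[3]=?,scc[4]=1,scc[5]=?,scc[6]=?,scc[7]=1,scc[8]=?

step 1: low=(low[0]=0,low[1]=?,low[2]=?,low[3]=?,low[4]=?,low[5]=?,low[6]=?,low[7]=?,low[8]=?); scc=(scc[0]=0,scc[1]=?,scc[2]=?,scc[3]=?,scc[4]=?,scc[5]=?,scc[6]=?,scc[7]=?,scc[8]=?)
step 2: low=(low[0]=0,low[1]=1,low[2]=?,low[3]=?,low[4]=2,low[5]=?,low[6]=?,low[7]=2,low[8]=?); scc=(scc[0]=0,scc[1]=?,scc[2]=?,scc[3]=?,scc[4]=?,scc[5]=?,scc[6]=?,scc[7]=?,scc[8]=?)
step 3: low=(low[0]=0,low[1]=1,low[2]=?,low[3]=?,low[4]=2,low[5]=?,low[6]=?,low[7]=2,low[8]=?); scc=(scc[0]=0,scc[1]=?,scc[2]=?,scc[3]=?,scc[4]=1,scc[5]=?,scc[6]=?,scc[7]=1,scc[8]=?)
step 4: low=(low[0]=0,low[1]=1,low[2]=4,low[3]=5,low[4]=2,low[5]=?,low[6]=?,low[7]=2,low[8]=4); scc=(scc[0]=0,scc[1]=?,scc[2]=?,scc[3]=?,scc[4]=1,scc[5]=?,scc[6]=?,scc[7]=1,scc[8]=?)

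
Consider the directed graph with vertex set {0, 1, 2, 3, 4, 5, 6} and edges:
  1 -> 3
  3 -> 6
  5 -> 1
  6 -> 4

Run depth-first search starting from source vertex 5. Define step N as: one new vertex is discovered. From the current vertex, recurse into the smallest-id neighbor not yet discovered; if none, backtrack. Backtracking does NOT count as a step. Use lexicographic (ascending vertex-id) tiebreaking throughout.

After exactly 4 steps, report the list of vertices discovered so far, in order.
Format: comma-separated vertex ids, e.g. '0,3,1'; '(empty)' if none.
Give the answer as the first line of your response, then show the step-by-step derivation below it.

5,1,3,6

step 1: discover 5; path=5; order=5
step 2: discover 1; path=5>1; order=5,1
step 3: discover 3; path=5>1>3; order=5,1,3
step 4: discover 6; path=5>1>3>6; order=5,1,3,6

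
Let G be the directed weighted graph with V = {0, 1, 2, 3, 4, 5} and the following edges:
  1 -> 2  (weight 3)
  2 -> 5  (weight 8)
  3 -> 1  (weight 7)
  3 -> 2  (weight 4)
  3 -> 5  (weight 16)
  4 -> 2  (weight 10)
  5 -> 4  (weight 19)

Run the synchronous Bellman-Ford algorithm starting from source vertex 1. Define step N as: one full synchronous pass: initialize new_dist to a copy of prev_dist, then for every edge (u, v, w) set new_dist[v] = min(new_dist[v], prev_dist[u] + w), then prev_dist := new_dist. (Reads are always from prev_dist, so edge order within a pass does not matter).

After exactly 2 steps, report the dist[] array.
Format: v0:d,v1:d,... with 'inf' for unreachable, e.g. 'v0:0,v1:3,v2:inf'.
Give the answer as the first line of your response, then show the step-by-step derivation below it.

v0:inf,v1:0,v2:3,v3:inf,v4:inf,v5:11

step 1: dist = v0:inf,v1:0,v2:3,v3:inf,v4:inf,v5:inf
step 2: dist = v0:inf,v1:0,v2:3,v3:inf,v4:inf,v5:11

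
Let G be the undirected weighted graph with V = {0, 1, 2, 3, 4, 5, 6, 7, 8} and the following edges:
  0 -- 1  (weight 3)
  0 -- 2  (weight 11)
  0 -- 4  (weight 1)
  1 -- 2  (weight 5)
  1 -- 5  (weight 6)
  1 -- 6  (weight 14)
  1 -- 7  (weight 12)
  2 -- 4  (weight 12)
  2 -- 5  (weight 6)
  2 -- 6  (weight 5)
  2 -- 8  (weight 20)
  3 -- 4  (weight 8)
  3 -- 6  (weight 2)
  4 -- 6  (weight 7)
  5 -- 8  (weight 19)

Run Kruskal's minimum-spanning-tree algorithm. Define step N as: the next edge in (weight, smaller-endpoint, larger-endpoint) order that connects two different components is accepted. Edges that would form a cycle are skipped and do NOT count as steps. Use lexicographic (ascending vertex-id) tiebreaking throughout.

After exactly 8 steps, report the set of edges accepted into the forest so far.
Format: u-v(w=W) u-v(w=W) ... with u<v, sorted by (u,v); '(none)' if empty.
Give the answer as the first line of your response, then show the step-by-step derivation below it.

0-1(w=3) 0-4(w=1) 1-2(w=5) 1-5(w=6) 1-7(w=12) 2-6(w=5) 3-6(w=2) 5-8(w=19)

step 1: add edge 0-4 (w=1); MST = {0-4(w=1)}
step 2: add edge 3-6 (w=2); MST = {0-4(w=1) 3-6(w=2)}
step 3: add edge 0-1 (w=3); MST = {0-1(w=3) 0-4(w=1) 3-6(w=2)}
step 4: add edge 1-2 (w=5); MST = {0-1(w=3) 0-4(w=1) 1-2(w=5) 3-6(w=2)}
step 5: add edge 2-6 (w=5); MST = {0-1(w=3) 0-4(w=1) 1-2(w=5) 2-6(w=5) 3-6(w=2)}
step 6: add edge 1-5 (w=6); MST = {0-1(w=3) 0-4(w=1) 1-2(w=5) 1-5(w=6) 2-6(w=5) 3-6(w=2)}
step 7: add edge 1-7 (w=12); MST = {0-1(w=3) 0-4(w=1) 1-2(w=5) 1-5(w=6) 1-7(w=12) 2-6(w=5) 3-6(w=2)}
step 8: add edge 5-8 (w=19); MST = {0-1(w=3) 0-4(w=1) 1-2(w=5) 1-5(w=6) 1-7(w=12) 2-6(w=5) 3-6(w=2) 5-8(w=19)}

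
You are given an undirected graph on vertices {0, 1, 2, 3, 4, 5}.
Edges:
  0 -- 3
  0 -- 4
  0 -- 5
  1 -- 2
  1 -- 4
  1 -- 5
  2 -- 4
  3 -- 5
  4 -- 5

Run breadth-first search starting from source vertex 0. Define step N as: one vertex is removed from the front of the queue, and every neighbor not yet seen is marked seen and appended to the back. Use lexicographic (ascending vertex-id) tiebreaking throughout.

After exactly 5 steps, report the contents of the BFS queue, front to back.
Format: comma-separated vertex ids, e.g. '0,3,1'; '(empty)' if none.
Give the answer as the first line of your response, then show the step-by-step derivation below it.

2

step 1: dequeue 0; queue=[3,4,5]; order=0
step 2: dequeue 3; queue=[4,5]; order=0,3
step 3: dequeue 4; queue=[5,1,2]; order=0,3,4
step 4: dequeue 5; queue=[1,2]; order=0,3,4,5
step 5: dequeue 1; queue=[2]; order=0,3,4,5,1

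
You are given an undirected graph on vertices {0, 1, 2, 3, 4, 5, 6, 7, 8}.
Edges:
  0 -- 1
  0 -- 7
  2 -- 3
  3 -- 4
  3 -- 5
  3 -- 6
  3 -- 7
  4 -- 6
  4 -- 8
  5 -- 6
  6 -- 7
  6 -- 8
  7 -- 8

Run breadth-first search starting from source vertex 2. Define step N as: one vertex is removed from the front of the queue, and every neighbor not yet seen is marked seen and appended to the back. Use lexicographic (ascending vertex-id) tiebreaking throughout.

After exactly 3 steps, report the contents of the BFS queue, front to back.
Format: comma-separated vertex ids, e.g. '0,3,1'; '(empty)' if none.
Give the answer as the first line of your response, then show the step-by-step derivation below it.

5,6,7,8

step 1: dequeue 2; queue=[3]; order=2
step 2: dequeue 3; queue=[4,5,6,7]; order=2,3
step 3: dequeue 4; queue=[5,6,7,8]; order=2,3,4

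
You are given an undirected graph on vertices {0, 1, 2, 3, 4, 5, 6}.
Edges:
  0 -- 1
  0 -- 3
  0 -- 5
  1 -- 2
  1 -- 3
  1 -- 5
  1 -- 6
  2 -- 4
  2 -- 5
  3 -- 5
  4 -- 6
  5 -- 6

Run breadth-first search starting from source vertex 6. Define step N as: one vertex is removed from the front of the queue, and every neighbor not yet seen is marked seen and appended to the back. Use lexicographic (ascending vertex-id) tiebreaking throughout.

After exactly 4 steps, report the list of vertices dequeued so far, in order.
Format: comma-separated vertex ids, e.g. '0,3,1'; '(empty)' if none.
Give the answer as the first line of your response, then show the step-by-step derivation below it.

6,1,4,5

step 1: dequeue 6; queue=[1,4,5]; order=6
step 2: dequeue 1; queue=[4,5,0,2,3]; order=6,1
step 3: dequeue 4; queue=[5,0,2,3]; order=6,1,4
step 4: dequeue 5; queue=[0,2,3]; order=6,1,4,5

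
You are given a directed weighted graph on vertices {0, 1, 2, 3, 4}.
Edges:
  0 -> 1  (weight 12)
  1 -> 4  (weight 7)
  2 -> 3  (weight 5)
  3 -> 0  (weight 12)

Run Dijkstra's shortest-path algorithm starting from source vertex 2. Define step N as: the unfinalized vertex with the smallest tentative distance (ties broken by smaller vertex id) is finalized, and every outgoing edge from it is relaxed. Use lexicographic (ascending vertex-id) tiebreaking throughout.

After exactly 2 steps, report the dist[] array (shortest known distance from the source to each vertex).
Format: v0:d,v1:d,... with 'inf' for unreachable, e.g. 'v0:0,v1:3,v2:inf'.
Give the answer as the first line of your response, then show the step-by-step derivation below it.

v0:17,v1:inf,v2:0,v3:5,v4:inf

step 1: dist = v0:inf,v1:inf,v2:0,v3:5,v4:inf
step 2: dist = v0:17,v1:inf,v2:0,v3:5,v4:inf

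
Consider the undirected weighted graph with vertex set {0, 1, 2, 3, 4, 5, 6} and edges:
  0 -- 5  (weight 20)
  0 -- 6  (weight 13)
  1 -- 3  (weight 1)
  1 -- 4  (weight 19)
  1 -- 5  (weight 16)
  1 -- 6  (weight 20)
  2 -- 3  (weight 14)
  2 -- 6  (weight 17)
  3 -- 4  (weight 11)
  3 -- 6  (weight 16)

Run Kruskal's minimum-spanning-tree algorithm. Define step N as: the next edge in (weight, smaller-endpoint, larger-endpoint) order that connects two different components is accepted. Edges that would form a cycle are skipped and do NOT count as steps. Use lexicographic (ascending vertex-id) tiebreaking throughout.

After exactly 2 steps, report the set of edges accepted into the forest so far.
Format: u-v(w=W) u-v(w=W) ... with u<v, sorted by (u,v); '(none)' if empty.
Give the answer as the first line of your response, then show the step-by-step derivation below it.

1-3(w=1) 3-4(w=11)

step 1: add edge 1-3 (w=1); MST = {1-3(w=1)}
step 2: add edge 3-4 (w=11); MST = {1-3(w=1) 3-4(w=11)}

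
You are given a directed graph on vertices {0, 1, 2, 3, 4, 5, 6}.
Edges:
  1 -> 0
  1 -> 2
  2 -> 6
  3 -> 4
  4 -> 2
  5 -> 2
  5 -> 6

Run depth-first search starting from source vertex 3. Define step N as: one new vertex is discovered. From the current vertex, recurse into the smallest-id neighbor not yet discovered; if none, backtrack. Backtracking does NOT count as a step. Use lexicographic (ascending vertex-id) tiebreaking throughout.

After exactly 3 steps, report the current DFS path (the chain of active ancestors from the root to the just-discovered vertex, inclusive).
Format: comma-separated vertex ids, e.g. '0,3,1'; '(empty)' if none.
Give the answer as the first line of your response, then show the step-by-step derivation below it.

3,4,2

step 1: discover 3; path=3; order=3
step 2: discover 4; path=3>4; order=3,4
step 3: discover 2; path=3>4>2; order=3,4,2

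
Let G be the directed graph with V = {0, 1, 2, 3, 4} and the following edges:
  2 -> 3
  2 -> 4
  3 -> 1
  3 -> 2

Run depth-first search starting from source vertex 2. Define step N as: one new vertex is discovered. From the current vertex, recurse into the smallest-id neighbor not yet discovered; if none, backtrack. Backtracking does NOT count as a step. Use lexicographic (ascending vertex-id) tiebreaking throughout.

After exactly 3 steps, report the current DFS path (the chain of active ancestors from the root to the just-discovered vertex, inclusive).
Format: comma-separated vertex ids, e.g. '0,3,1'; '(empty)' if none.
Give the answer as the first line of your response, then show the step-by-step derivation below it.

2,3,1

step 1: discover 2; path=2; order=2
step 2: discover 3; path=2>3; order=2,3
step 3: discover 1; path=2>3>1; order=2,3,1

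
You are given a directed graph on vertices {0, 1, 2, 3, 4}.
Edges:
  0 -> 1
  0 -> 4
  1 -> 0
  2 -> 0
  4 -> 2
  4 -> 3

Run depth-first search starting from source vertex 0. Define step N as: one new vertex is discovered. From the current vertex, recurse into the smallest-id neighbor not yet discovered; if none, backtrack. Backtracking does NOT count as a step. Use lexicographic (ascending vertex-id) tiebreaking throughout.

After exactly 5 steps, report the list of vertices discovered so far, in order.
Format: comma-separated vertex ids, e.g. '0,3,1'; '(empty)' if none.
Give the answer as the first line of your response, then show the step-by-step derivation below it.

0,1,4,2,3

step 1: discover 0; path=0; order=0
step 2: discover 1; path=0>1; order=0,1
step 3: discover 4; path=0>4; order=0,1,4
step 4: discover 2; path=0>4>2; order=0,1,4,2
step 5: discover 3; path=0>4>3; order=0,1,4,2,3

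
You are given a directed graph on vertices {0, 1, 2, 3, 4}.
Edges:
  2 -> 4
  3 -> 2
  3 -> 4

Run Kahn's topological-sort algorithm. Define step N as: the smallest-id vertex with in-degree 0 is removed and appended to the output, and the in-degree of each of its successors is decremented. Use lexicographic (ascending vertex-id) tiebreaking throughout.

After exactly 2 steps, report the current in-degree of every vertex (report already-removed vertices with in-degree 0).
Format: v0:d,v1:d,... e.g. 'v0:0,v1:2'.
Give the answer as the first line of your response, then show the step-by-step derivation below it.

v0:0,v1:0,v2:1,v3:0,v4:2

step 1: output 0; order=[0]; indeg=(0,0,1,0,2)
step 2: output 1; order=[0,1]; indeg=(0,0,1,0,2)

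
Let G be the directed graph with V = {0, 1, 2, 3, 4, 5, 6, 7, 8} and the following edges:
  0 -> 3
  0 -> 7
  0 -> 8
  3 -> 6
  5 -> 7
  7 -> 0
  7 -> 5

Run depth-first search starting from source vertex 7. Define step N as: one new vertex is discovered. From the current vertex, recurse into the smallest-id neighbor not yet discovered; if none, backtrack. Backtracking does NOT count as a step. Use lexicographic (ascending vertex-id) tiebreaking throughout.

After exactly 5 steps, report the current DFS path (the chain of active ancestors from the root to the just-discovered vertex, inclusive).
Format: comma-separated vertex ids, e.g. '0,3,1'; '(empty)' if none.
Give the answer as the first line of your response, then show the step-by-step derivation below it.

7,0,8

step 1: discover 7; path=7; order=7
step 2: discover 0; path=7>0; order=7,0
step 3: discover 3; path=7>0>3; order=7,0,3
step 4: discover 6; path=7>0>3>6; order=7,0,3,6
step 5: discover 8; path=7>0>8; order=7,0,3,6,8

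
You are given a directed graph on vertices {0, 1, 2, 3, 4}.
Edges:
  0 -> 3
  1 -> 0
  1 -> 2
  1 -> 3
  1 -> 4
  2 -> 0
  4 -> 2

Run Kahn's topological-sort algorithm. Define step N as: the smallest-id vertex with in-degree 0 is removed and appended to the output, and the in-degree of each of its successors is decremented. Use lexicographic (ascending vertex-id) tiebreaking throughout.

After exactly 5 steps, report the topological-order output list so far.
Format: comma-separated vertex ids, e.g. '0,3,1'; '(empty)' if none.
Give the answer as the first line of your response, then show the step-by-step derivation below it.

1,4,2,0,3

step 1: output 1; order=[1]; indeg=(1,0,1,1,0)
step 2: output 4; order=[1,4]; indeg=(1,0,0,1,0)
step 3: output 2; order=[1,4,2]; indeg=(0,0,0,1,0)
step 4: output 0; order=[1,4,2,0]; indeg=(0,0,0,0,0)
step 5: output 3; order=[1,4,2,0,3]; indeg=(0,0,0,0,0)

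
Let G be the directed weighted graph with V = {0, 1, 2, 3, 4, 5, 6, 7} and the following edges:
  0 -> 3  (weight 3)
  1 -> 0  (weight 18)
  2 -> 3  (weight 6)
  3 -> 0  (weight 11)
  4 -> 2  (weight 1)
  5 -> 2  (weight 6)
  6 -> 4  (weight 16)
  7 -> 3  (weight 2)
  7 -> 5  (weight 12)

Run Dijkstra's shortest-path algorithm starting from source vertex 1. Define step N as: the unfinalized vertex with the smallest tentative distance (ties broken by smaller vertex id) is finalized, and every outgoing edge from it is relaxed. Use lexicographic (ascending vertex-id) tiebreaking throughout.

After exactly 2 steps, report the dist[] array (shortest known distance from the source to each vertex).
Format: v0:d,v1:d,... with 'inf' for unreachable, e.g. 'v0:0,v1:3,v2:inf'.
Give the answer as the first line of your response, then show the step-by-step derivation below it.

v0:18,v1:0,v2:inf,v3:21,v4:inf,v5:inf,v6:inf,v7:inf

step 1: dist = v0:18,v1:0,v2:inf,v3:inf,v4:inf,v5:inf,v6:inf,v7:inf
step 2: dist = v0:18,v1:0,v2:inf,v3:21,v4:inf,v5:inf,v6:inf,v7:inf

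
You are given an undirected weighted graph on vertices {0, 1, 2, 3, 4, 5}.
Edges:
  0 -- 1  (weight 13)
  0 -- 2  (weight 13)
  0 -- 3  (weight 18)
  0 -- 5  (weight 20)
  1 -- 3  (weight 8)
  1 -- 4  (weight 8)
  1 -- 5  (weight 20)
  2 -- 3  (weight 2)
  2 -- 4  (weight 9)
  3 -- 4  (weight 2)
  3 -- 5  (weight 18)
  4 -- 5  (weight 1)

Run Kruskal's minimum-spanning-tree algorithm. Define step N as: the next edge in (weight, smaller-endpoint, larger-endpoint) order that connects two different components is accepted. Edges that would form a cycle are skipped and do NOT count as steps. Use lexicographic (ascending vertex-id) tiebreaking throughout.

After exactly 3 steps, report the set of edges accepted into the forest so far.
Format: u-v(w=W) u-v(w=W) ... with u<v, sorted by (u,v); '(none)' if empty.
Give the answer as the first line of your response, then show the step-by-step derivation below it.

2-3(w=2) 3-4(w=2) 4-5(w=1)

step 1: add edge 4-5 (w=1); MST = {4-5(w=1)}
step 2: add edge 2-3 (w=2); MST = {2-3(w=2) 4-5(w=1)}
step 3: add edge 3-4 (w=2); MST = {2-3(w=2) 3-4(w=2) 4-5(w=1)}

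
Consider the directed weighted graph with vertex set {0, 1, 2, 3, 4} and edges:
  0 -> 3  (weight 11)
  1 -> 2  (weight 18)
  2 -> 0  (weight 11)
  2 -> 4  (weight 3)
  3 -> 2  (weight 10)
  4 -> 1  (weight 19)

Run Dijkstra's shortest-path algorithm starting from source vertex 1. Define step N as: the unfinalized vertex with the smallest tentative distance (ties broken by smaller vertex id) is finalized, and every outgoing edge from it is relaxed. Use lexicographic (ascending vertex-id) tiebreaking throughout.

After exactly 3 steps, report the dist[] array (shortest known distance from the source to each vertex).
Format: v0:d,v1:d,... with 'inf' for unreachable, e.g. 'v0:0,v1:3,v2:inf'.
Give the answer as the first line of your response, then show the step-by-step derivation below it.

v0:29,v1:0,v2:18,v3:inf,v4:21

step 1: dist = v0:inf,v1:0,v2:18,v3:inf,v4:inf
step 2: dist = v0:29,v1:0,v2:18,v3:inf,v4:21
step 3: dist = v0:29,v1:0,v2:18,v3:inf,v4:21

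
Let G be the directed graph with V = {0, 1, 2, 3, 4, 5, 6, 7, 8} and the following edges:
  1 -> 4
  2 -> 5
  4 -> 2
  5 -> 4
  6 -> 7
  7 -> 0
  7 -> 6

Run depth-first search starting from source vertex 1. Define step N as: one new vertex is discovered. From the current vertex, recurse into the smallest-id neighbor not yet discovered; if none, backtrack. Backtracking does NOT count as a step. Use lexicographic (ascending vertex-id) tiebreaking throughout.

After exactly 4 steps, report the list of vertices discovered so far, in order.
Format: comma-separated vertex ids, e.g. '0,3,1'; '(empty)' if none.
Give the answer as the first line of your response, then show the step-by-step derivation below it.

1,4,2,5

step 1: discover 1; path=1; order=1
step 2: discover 4; path=1>4; order=1,4
step 3: discover 2; path=1>4>2; order=1,4,2
step 4: discover 5; path=1>4>2>5; order=1,4,2,5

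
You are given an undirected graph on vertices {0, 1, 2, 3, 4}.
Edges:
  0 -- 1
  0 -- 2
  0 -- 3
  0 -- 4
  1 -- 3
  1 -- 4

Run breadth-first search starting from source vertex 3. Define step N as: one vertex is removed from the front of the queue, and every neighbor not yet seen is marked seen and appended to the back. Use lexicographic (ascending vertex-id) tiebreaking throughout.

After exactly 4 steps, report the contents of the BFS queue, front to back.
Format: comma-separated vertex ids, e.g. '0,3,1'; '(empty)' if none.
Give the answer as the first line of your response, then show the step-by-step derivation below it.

4

step 1: dequeue 3; queue=[0,1]; order=3
step 2: dequeue 0; queue=[1,2,4]; order=3,0
step 3: dequeue 1; queue=[2,4]; order=3,0,1
step 4: dequeue 2; queue=[4]; order=3,0,1,2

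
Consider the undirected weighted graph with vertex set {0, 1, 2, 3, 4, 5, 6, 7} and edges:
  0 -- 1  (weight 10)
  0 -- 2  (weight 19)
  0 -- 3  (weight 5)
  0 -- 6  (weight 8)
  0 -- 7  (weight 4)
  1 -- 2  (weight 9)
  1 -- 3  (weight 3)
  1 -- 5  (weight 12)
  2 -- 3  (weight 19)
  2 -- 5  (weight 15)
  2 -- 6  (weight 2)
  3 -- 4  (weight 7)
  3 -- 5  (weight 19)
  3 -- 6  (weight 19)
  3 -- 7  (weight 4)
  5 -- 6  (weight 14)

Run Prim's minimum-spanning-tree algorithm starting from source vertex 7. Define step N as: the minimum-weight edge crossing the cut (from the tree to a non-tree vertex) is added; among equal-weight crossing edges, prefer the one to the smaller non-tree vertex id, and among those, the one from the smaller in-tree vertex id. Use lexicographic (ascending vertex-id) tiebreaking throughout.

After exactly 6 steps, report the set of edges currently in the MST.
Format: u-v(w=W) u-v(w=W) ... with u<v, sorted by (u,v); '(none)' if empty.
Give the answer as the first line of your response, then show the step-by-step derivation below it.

0-6(w=8) 0-7(w=4) 1-3(w=3) 2-6(w=2) 3-4(w=7) 3-7(w=4)

step 1: add edge 0-7 (w=4); MST = {0-7(w=4)}
step 2: add edge 3-7 (w=4); MST = {0-7(w=4) 3-7(w=4)}
step 3: add edge 1-3 (w=3); MST = {0-7(w=4) 1-3(w=3) 3-7(w=4)}
step 4: add edge 3-4 (w=7); MST = {0-7(w=4) 1-3(w=3) 3-4(w=7) 3-7(w=4)}
step 5: add edge 0-6 (w=8); MST = {0-6(w=8) 0-7(w=4) 1-3(w=3) 3-4(w=7) 3-7(w=4)}
step 6: add edge 2-6 (w=2); MST = {0-6(w=8) 0-7(w=4) 1-3(w=3) 2-6(w=2) 3-4(w=7) 3-7(w=4)}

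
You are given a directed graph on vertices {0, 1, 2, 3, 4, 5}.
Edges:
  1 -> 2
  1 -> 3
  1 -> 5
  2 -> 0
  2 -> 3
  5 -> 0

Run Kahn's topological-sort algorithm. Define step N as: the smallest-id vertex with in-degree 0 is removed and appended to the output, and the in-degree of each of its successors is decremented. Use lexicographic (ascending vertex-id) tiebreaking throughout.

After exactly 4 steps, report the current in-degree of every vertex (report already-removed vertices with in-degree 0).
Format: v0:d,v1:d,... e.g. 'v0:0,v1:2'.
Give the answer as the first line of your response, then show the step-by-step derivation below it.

v0:1,v1:0,v2:0,v3:0,v4:0,v5:0

step 1: output 1; order=[1]; indeg=(2,0,0,1,0,0)
step 2: output 2; order=[1,2]; indeg=(1,0,0,0,0,0)
step 3: output 3; order=[1,2,3]; indeg=(1,0,0,0,0,0)
step 4: output 4; order=[1,2,3,4]; indeg=(1,0,0,0,0,0)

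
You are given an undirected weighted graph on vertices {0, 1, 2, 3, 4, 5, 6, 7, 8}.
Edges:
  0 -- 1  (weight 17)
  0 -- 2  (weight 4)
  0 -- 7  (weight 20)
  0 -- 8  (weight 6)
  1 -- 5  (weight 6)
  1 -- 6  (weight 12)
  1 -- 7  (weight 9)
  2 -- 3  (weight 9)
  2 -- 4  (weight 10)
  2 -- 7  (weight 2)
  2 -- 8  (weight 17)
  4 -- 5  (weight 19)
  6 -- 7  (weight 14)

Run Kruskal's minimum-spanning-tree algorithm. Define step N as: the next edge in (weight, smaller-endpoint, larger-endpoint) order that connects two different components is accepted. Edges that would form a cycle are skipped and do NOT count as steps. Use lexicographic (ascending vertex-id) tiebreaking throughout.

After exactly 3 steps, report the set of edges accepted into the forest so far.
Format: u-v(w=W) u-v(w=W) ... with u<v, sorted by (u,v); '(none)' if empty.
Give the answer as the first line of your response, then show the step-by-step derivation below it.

0-2(w=4) 0-8(w=6) 2-7(w=2)

step 1: add edge 2-7 (w=2); MST = {2-7(w=2)}
step 2: add edge 0-2 (w=4); MST = {0-2(w=4) 2-7(w=2)}
step 3: add edge 0-8 (w=6); MST = {0-2(w=4) 0-8(w=6) 2-7(w=2)}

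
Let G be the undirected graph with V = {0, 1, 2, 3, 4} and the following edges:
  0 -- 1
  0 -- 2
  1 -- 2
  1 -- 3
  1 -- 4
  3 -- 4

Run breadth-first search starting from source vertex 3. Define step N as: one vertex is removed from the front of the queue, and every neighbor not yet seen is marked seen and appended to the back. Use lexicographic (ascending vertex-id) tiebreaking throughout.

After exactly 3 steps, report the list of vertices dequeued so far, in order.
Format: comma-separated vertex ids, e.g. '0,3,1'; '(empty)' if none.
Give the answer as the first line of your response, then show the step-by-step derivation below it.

3,1,4

step 1: dequeue 3; queue=[1,4]; order=3
step 2: dequeue 1; queue=[4,0,2]; order=3,1
step 3: dequeue 4; queue=[0,2]; order=3,1,4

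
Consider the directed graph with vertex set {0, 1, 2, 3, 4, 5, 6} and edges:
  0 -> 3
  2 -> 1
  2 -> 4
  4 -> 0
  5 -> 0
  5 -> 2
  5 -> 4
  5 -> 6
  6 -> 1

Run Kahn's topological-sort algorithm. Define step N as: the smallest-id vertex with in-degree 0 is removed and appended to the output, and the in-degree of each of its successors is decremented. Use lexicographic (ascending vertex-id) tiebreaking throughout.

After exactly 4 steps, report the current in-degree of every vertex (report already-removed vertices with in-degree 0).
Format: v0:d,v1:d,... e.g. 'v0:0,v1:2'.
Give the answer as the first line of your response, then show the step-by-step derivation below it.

v0:0,v1:1,v2:0,v3:0,v4:0,v5:0,v6:0

step 1: output 5; order=[5]; indeg=(1,2,0,1,1,0,0)
step 2: output 2; order=[5,2]; indeg=(1,1,0,1,0,0,0)
step 3: output 4; order=[5,2,4]; indeg=(0,1,0,1,0,0,0)
step 4: output 0; order=[5,2,4,0]; indeg=(0,1,0,0,0,0,0)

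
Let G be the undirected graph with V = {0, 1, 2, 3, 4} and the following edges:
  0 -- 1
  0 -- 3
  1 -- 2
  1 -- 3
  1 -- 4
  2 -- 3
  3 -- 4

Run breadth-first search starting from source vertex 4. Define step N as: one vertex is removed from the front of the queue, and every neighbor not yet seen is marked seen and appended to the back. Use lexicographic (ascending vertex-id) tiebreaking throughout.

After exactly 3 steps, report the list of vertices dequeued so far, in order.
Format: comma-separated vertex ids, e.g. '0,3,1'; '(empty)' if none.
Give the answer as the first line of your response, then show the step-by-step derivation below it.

4,1,3

step 1: dequeue 4; queue=[1,3]; order=4
step 2: dequeue 1; queue=[3,0,2]; order=4,1
step 3: dequeue 3; queue=[0,2]; order=4,1,3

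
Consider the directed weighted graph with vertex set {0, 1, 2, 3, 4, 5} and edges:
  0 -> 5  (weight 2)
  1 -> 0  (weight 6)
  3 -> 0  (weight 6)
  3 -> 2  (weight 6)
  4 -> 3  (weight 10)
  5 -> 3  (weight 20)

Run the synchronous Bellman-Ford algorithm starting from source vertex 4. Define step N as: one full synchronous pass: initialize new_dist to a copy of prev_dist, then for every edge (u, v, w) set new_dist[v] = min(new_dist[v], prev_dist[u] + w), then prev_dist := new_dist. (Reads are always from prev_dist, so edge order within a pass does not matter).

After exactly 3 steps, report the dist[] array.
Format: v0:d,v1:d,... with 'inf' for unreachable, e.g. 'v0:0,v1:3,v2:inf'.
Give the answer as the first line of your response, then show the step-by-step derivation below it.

v0:16,v1:inf,v2:16,v3:10,v4:0,v5:18

step 1: dist = v0:inf,v1:inf,v2:inf,v3:10,v4:0,v5:inf
step 2: dist = v0:16,v1:inf,v2:16,v3:10,v4:0,v5:inf
step 3: dist = v0:16,v1:inf,v2:16,v3:10,v4:0,v5:18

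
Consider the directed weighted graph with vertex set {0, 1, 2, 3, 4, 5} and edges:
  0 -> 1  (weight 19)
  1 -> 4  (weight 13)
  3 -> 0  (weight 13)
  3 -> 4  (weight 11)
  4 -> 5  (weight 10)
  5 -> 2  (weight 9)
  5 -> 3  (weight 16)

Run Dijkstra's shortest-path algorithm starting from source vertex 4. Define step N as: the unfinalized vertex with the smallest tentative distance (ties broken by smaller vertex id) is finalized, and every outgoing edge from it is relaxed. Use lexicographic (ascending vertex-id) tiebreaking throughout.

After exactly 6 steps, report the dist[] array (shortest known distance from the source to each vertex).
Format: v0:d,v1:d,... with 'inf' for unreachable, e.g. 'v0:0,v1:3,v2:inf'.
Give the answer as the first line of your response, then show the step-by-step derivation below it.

v0:39,v1:58,v2:19,v3:26,v4:0,v5:10

step 1: dist = v0:inf,v1:inf,v2:inf,v3:inf,v4:0,v5:10
step 2: dist = v0:inf,v1:inf,v2:19,v3:26,v4:0,v5:10
step 3: dist = v0:inf,v1:inf,v2:19,v3:26,v4:0,v5:10
step 4: dist = v0:39,v1:inf,v2:19,v3:26,v4:0,v5:10
step 5: dist = v0:39,v1:58,v2:19,v3:26,v4:0,v5:10
step 6: dist = v0:39,v1:58,v2:19,v3:26,v4:0,v5:10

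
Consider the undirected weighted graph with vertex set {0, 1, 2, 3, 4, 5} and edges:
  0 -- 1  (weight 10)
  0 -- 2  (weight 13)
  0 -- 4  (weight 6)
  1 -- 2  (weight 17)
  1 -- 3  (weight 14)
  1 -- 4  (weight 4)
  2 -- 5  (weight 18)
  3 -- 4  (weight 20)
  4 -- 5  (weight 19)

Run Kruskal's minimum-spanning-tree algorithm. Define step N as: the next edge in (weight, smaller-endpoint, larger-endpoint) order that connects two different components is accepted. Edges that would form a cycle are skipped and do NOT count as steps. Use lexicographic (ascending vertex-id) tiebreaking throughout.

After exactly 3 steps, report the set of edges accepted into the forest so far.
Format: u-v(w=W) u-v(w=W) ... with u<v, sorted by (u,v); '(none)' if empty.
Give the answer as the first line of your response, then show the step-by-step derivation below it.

0-2(w=13) 0-4(w=6) 1-4(w=4)

step 1: add edge 1-4 (w=4); MST = {1-4(w=4)}
step 2: add edge 0-4 (w=6); MST = {0-4(w=6) 1-4(w=4)}
step 3: add edge 0-2 (w=13); MST = {0-2(w=13) 0-4(w=6) 1-4(w=4)}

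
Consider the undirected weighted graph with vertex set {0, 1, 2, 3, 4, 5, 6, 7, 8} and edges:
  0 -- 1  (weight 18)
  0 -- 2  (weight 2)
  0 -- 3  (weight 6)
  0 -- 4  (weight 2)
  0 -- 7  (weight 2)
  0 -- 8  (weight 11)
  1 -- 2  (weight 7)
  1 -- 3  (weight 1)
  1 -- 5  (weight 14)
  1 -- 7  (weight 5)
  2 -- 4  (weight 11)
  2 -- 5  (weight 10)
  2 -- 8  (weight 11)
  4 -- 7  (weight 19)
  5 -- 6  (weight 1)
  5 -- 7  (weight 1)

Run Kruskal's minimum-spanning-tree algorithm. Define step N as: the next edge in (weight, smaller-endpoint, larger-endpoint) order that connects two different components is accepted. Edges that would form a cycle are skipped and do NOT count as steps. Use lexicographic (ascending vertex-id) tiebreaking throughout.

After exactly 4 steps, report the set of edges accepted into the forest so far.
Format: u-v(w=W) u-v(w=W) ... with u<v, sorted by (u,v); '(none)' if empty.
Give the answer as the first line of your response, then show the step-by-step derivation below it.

0-2(w=2) 1-3(w=1) 5-6(w=1) 5-7(w=1)

step 1: add edge 1-3 (w=1); MST = {1-3(w=1)}
step 2: add edge 5-6 (w=1); MST = {1-3(w=1) 5-6(w=1)}
step 3: add edge 5-7 (w=1); MST = {1-3(w=1) 5-6(w=1) 5-7(w=1)}
step 4: add edge 0-2 (w=2); MST = {0-2(w=2) 1-3(w=1) 5-6(w=1) 5-7(w=1)}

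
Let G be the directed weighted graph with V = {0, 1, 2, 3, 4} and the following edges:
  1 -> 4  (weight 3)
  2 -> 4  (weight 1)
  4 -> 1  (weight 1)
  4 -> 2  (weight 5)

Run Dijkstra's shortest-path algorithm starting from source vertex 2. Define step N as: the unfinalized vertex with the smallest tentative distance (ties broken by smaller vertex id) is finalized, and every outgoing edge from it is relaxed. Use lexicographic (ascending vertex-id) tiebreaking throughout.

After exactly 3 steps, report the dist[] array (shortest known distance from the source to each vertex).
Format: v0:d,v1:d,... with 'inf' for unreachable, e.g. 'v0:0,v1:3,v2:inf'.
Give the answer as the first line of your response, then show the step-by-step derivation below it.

v0:inf,v1:2,v2:0,v3:inf,v4:1

step 1: dist = v0:inf,v1:inf,v2:0,v3:inf,v4:1
step 2: dist = v0:inf,v1:2,v2:0,v3:inf,v4:1
step 3: dist = v0:inf,v1:2,v2:0,v3:inf,v4:1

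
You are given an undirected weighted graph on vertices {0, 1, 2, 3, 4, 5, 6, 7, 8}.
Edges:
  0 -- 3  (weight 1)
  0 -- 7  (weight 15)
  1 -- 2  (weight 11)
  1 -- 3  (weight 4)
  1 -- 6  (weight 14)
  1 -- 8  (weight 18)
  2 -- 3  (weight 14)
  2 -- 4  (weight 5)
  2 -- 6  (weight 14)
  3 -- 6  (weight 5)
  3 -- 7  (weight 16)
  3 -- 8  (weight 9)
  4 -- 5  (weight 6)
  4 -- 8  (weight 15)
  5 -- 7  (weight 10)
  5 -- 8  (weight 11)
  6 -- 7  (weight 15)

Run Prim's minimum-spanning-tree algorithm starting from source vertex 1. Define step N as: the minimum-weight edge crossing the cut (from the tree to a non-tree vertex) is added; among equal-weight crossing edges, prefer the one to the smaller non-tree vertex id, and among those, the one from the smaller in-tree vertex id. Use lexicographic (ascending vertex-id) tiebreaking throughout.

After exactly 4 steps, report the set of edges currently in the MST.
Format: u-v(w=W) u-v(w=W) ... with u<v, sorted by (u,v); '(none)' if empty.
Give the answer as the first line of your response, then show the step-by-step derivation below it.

0-3(w=1) 1-3(w=4) 3-6(w=5) 3-8(w=9)

step 1: add edge 1-3 (w=4); MST = {1-3(w=4)}
step 2: add edge 0-3 (w=1); MST = {0-3(w=1) 1-3(w=4)}
step 3: add edge 3-6 (w=5); MST = {0-3(w=1) 1-3(w=4) 3-6(w=5)}
step 4: add edge 3-8 (w=9); MST = {0-3(w=1) 1-3(w=4) 3-6(w=5) 3-8(w=9)}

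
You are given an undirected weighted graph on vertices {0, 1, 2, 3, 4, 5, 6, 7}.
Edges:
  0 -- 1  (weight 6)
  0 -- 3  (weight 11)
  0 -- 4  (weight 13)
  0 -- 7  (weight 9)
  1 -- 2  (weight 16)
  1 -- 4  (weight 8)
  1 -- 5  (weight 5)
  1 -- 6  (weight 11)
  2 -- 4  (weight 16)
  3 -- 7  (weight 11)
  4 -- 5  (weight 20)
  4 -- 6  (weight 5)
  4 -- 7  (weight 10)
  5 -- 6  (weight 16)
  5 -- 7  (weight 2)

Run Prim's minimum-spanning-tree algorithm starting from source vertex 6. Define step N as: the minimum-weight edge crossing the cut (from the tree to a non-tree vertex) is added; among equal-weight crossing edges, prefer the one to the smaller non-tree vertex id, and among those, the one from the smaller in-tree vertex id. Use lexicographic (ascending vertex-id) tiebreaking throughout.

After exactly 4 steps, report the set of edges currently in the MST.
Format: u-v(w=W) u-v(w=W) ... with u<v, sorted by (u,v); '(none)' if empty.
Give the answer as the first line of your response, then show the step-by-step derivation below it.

1-4(w=8) 1-5(w=5) 4-6(w=5) 5-7(w=2)

step 1: add edge 4-6 (w=5); MST = {4-6(w=5)}
step 2: add edge 1-4 (w=8); MST = {1-4(w=8) 4-6(w=5)}
step 3: add edge 1-5 (w=5); MST = {1-4(w=8) 1-5(w=5) 4-6(w=5)}
step 4: add edge 5-7 (w=2); MST = {1-4(w=8) 1-5(w=5) 4-6(w=5) 5-7(w=2)}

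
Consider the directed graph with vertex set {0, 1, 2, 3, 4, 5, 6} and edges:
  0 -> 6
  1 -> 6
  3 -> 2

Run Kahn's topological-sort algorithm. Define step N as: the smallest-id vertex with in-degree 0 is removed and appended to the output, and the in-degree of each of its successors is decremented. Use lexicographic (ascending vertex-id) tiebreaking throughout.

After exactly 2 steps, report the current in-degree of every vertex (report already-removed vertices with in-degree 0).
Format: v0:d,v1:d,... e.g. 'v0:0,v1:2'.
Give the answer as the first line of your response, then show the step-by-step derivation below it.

v0:0,v1:0,v2:1,v3:0,v4:0,v5:0,v6:0

step 1: output 0; order=[0]; indeg=(0,0,1,0,0,0,1)
step 2: output 1; order=[0,1]; indeg=(0,0,1,0,0,0,0)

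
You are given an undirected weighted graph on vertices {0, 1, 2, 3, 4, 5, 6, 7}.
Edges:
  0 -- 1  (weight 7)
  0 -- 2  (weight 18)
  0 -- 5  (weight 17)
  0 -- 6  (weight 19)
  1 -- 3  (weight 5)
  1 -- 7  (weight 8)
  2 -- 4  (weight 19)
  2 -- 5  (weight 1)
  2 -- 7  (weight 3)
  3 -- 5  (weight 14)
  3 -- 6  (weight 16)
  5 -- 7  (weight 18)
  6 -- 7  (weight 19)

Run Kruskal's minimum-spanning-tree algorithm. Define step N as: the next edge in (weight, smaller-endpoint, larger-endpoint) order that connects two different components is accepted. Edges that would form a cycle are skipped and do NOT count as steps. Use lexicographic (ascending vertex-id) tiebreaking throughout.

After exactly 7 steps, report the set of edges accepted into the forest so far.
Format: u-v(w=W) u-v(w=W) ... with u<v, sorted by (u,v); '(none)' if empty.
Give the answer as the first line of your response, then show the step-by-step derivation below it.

0-1(w=7) 1-3(w=5) 1-7(w=8) 2-4(w=19) 2-5(w=1) 2-7(w=3) 3-6(w=16)

step 1: add edge 2-5 (w=1); MST = {2-5(w=1)}
step 2: add edge 2-7 (w=3); MST = {2-5(w=1) 2-7(w=3)}
step 3: add edge 1-3 (w=5); MST = {1-3(w=5) 2-5(w=1) 2-7(w=3)}
step 4: add edge 0-1 (w=7); MST = {0-1(w=7) 1-3(w=5) 2-5(w=1) 2-7(w=3)}
step 5: add edge 1-7 (w=8); MST = {0-1(w=7) 1-3(w=5) 1-7(w=8) 2-5(w=1) 2-7(w=3)}
step 6: add edge 3-6 (w=16); MST = {0-1(w=7) 1-3(w=5) 1-7(w=8) 2-5(w=1) 2-7(w=3) 3-6(w=16)}
step 7: add edge 2-4 (w=19); MST = {0-1(w=7) 1-3(w=5) 1-7(w=8) 2-4(w=19) 2-5(w=1) 2-7(w=3) 3-6(w=16)}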